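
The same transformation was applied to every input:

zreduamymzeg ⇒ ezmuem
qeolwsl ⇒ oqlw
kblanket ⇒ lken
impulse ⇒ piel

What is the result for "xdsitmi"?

The pattern: keep every other character starting from the first (positions 1st, 3rd, 5th, ...), then swap each adjacent pair of characters (1↔2, 3↔4, ...).
Working it through for "xdsitmi": intermediate "xsti", final "sxit".

sxit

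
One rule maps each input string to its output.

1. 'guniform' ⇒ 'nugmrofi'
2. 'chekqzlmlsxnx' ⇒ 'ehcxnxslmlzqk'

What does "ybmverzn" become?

What's happening: move the first 3 characters to the end (rotate left by 3), then reverse the string.
So "ybmverzn" becomes "mbynzrev".

mbynzrev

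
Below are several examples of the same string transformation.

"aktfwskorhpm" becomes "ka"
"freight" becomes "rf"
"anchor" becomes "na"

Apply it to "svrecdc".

The pattern: reverse the string, then keep only the last 2 characters.
For "svrecdc", step one produces "cdcervs"; step two turns that into "vs".

vs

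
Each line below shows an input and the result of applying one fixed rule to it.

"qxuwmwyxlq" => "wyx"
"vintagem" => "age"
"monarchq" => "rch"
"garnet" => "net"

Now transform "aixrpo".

The pattern: swap the front and back halves of the string, then keep only the first 3 characters.
Applying that to "aixrpo" gives "rpo".

rpo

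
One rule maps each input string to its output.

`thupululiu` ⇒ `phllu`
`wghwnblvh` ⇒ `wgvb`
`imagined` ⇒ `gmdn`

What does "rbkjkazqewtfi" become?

jbqafw

The transformation: keep every other character starting from the second (positions 2nd, 4th, 6th, ...), then swap each adjacent pair of characters (1↔2, 3↔4, ...).
For "rbkjkazqewtfi", step one produces "bjaqwf"; step two turns that into "jbqafw".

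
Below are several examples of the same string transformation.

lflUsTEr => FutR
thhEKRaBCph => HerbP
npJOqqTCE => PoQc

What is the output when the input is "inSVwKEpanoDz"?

What's happening: flip the case of every letter, then keep every other character starting from the second (positions 2nd, 4th, 6th, ...).
Starting from "inSVwKEpanoDz": after the first operation, "INsvWkePANOdZ"; after the second, "NvkPNd".

NvkPNd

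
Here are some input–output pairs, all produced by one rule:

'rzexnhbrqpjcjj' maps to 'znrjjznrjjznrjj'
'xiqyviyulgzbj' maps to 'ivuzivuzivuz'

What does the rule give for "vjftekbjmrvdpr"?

jejvrjejvrjejvr

Looking at the pairs, the operation is to keep one character in every 3, starting at position 2 (positions 2nd, 5th, 8th, ...), then write the whole string 3 times in a row.
Applying both steps to "vjftekbjmrvdpr": "jejvr", then "jejvrjejvrjejvr".
(Check on "xiqyviyulgzbj": → "ivuz" → "ivuzivuzivuz" ✓)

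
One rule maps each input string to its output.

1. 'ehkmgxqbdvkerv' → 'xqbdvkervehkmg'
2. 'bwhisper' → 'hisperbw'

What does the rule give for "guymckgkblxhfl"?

The rule is to move the last 2 characters to the front (rotate right by 2), then swap the front and back halves of the string.
Working it through for "guymckgkblxhfl": intermediate "flguymckgkblxh", final "kgkblxhflguymc".

kgkblxhflguymc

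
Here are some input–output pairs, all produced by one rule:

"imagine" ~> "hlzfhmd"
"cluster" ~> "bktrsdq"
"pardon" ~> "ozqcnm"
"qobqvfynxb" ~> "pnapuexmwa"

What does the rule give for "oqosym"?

npnrxl

The transformation: shift every letter 1 place backward in the alphabet (wrapping around).
"oqosym" → "npnrxl".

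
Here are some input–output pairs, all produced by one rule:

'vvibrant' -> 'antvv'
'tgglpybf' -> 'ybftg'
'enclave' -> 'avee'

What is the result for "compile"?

Looking at the pairs, the operation is to move the last 3 characters to the front (rotate right by 3), then delete the last 3 characters.
Working it through for "compile": intermediate "ilecomp", final "ilec".
(Check on "enclave": → "aveencl" → "avee" ✓)

ilec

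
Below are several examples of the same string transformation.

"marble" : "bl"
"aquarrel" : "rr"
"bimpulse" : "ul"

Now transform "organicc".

The pattern: swap the front and back halves of the string, then keep only the first 2 characters.
For "organicc", step one produces "niccorga"; step two turns that into "ni".

ni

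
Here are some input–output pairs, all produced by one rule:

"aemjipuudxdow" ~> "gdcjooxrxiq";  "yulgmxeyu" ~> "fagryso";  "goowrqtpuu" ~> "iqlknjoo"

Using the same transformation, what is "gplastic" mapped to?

Looking at the pairs, the operation is to shift every letter 6 places backward in the alphabet (wrapping around), then delete the first 2 characters.
Doing the same to "gplastic": "fumncw".
(Check on "aemjipuudxdow": → "uygdcjooxrxiq" → "gdcjooxrxiq" ✓)

fumncw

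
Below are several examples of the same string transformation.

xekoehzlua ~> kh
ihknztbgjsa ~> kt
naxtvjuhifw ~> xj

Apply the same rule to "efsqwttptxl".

The pattern: keep one character in every 3, starting at position 3 (positions 3rd, 6th, 9th, ...), then delete the last character.
Starting from "efsqwttptxl": after the first operation, "stt"; after the second, "st".

st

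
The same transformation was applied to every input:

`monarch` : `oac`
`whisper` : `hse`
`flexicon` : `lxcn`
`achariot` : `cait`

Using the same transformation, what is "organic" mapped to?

rai

The rule is to keep every other character starting from the second (positions 2nd, 4th, 6th, ...).
For "organic" the result is "rai".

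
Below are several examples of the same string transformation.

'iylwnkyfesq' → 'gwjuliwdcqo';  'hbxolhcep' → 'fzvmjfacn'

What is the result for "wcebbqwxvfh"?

uaczzouvtdf

What's happening: shift every letter 2 places backward in the alphabet (wrapping around).
So "wcebbqwxvfh" becomes "uaczzouvtdf".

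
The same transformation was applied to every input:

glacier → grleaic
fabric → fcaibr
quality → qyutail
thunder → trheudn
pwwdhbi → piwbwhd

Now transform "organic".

What's happening: take characters alternately from the front and the back (1st, last, 2nd, 2nd-last, ...).
Applying that to "organic" gives "ocrigna".

ocrigna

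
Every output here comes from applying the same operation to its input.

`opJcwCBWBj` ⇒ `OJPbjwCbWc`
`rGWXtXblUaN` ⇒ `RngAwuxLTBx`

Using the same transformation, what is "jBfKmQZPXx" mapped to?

Rule — take characters alternately from the front and the back (1st, last, 2nd, 2nd-last, ...), then flip the case of every letter.
Starting from "jBfKmQZPXx": after the first operation, "jxBXfPKZmQ"; after the second, "JXbxFpkzMq".
(Check on "rGWXtXblUaN": → "rNGaWUXltbX" → "RngAwuxLTBx" ✓)

JXbxFpkzMq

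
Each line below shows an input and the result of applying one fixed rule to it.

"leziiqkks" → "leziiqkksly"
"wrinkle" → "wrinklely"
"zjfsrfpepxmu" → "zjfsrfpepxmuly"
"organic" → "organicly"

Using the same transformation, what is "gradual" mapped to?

What's happening: append "ly".
So "gradual" becomes "gradually".

gradually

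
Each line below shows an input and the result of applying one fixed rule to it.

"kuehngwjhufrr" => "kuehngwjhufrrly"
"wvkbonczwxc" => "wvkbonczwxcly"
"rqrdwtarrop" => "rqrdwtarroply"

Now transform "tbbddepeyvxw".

Looking at the pairs, the operation is to append "ly".
Doing the same to "tbbddepeyvxw": "tbbddepeyvxwly".

tbbddepeyvxwly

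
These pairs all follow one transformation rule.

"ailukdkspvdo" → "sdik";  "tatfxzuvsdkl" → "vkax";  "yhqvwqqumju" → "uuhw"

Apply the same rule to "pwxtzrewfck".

Each output is the input with this applied: keep one character in every 3, starting at position 2 (positions 2nd, 5th, 8th, ...), then swap the front and back halves of the string.
Starting from "pwxtzrewfck": after the first operation, "wzwk"; after the second, "wkwz".
(Check on "tatfxzuvsdkl": → "axvk" → "vkax" ✓)

wkwz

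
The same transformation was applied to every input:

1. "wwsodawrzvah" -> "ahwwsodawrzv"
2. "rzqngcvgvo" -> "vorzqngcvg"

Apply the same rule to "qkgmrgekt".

The rule is to move the last 2 characters to the front (rotate right by 2).
On "qkgmrgekt" that produces "ktqkgmrge".

ktqkgmrge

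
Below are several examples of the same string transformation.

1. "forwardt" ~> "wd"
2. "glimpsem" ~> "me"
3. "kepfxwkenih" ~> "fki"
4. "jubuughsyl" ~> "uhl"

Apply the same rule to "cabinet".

it

Looking at the pairs, the operation is to move the first character to the end, then keep one character in every 3, starting at position 3 (positions 3rd, 6th, 9th, ...).
For "cabinet", step one produces "abinetc"; step two turns that into "it".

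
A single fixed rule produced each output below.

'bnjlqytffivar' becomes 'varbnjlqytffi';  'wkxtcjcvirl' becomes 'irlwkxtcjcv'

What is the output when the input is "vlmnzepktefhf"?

fhfvlmnzepkte

Looking at the pairs, the operation is to move the last 3 characters to the front (rotate right by 3).
Doing the same to "vlmnzepktefhf": "fhfvlmnzepkte".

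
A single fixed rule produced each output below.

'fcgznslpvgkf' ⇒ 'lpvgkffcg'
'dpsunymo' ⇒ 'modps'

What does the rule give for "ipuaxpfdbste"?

The pattern: move the first 3 characters to the end (rotate left by 3), then delete the first 3 characters.
"ipuaxpfdbste" → "axpfdbsteipu" → "fdbsteipu".

fdbsteipu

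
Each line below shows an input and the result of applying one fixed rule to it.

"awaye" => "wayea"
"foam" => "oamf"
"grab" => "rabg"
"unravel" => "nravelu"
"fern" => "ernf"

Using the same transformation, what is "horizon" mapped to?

Each output is the input with this applied: move the first character to the end.
Doing the same to "horizon": "orizonh".

orizonh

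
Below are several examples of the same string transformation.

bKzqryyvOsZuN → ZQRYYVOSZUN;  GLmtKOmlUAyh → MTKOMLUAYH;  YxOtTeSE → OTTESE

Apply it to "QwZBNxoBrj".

The pattern: delete the first 2 characters, then convert every letter to uppercase.
For "QwZBNxoBrj", step one produces "ZBNxoBrj"; step two turns that into "ZBNXOBRJ".

ZBNXOBRJ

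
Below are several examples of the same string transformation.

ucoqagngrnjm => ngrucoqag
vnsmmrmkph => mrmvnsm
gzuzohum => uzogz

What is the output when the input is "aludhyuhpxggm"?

The transformation: delete the last 3 characters, then move the last 3 characters to the front (rotate right by 3).
On "aludhyuhpxggm": the first step gives "aludhyuhpx", and the second then gives "hpxaludhyu".

hpxaludhyu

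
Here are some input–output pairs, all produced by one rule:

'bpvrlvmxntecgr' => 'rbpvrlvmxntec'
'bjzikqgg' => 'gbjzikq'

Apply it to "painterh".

hpainte

Looking at the pairs, the operation is to move the last 2 characters to the front (rotate right by 2), then delete the first character.
On "painterh" that produces "hpainte".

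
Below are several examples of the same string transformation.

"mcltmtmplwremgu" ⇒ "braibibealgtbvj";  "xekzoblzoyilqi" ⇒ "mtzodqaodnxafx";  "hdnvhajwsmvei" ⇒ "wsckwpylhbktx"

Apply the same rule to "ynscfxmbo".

nchrumbqd

The transformation: shift every letter 11 places backward in the alphabet (wrapping around).
Doing the same to "ynscfxmbo": "nchrumbqd".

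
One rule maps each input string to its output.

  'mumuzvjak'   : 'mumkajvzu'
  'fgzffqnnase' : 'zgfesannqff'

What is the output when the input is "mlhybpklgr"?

The transformation: move the first 3 characters to the end (rotate left by 3), then reverse the string.
For "mlhybpklgr", step one produces "ybpklgrmlh"; step two turns that into "hlmrglkpby".

hlmrglkpby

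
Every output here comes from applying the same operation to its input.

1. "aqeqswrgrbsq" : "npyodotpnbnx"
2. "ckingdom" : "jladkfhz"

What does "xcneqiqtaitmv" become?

The transformation: reverse the string, then shift every letter 3 places backward in the alphabet (wrapping around).
Working it through for "xcneqiqtaitmv": intermediate "vmtiatqiqencx", final "sjqfxqnfnbkzu".

sjqfxqnfnbkzu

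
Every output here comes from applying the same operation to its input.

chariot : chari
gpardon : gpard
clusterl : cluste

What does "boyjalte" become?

boyjal

The rule is to delete the last 2 characters.
Doing the same to "boyjalte": "boyjal".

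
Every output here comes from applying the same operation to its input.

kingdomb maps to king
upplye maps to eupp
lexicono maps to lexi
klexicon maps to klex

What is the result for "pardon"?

npar

What's happening: swap the front and back halves of the string, then keep only the last 4 characters.
Applying both steps to "pardon": "donpar", then "npar".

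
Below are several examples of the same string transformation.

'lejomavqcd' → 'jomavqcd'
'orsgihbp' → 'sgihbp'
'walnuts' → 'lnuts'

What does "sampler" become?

Each output is the input with this applied: delete the first 2 characters.
Doing the same to "sampler": "mpler".

mpler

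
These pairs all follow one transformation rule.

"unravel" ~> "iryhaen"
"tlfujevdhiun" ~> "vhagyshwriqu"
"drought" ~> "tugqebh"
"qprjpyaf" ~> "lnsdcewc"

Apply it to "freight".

tugserv

Each output is the input with this applied: shift every letter 13 places forward in the alphabet (wrapping around) — i.e. ROT13, then move the last 3 characters to the front (rotate right by 3).
For "freight", step one produces "servtug"; step two turns that into "tugserv".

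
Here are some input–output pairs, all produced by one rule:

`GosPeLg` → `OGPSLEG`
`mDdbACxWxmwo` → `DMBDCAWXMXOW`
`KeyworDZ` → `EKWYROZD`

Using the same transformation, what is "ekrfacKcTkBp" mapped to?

Looking at the pairs, the operation is to swap each adjacent pair of characters (1↔2, 3↔4, ...), then convert every letter to uppercase.
On "ekrfacKcTkBp" that produces "KEFRCACKKTPB".

KEFRCACKKTPB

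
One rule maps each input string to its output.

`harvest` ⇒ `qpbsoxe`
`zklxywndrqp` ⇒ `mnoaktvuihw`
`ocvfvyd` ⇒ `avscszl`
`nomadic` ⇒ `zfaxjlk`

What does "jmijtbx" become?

The transformation: reverse the string, then shift every letter 3 places backward in the alphabet (wrapping around).
"jmijtbx" → "xbtjimj" → "uyqgfjg".

uyqgfjg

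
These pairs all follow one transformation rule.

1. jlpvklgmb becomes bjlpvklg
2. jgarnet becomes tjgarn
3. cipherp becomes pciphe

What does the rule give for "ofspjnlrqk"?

Each output is the input with this applied: move the last 2 characters to the front (rotate right by 2), then delete the first character.
Working it through for "ofspjnlrqk": intermediate "qkofspjnlr", final "kofspjnlr".

kofspjnlr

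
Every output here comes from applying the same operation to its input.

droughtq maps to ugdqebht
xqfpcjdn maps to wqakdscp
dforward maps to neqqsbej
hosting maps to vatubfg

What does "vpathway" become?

jnlicngu

Rule — shift every letter 13 places forward in the alphabet (wrapping around) — i.e. ROT13, then move the last 3 characters to the front (rotate right by 3).
Applying both steps to "vpathway": "icngujnl", then "jnlicngu".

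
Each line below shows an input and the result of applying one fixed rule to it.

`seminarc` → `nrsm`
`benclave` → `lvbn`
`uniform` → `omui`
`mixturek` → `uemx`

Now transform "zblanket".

nezl

What's happening: keep every other character starting from the first (positions 1st, 3rd, 5th, ...), then move the first 2 characters to the end (rotate left by 2).
For "zblanket", step one produces "zlne"; step two turns that into "nezl".
(Check on "mixturek": → "mxue" → "uemx" ✓)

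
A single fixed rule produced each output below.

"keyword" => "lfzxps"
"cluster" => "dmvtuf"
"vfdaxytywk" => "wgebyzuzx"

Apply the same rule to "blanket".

The transformation: shift every letter 1 place forward in the alphabet (wrapping around), then delete the last character.
Starting from "blanket": after the first operation, "cmbolfu"; after the second, "cmbolf".

cmbolf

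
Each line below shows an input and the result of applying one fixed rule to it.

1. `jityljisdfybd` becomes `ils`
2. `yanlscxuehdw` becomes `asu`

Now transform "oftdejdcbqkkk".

What's happening: delete the last 3 characters, then keep one character in every 3, starting at position 2 (positions 2nd, 5th, 8th, ...).
Working it through for "oftdejdcbqkkk": intermediate "oftdejdcbq", final "fec".

fec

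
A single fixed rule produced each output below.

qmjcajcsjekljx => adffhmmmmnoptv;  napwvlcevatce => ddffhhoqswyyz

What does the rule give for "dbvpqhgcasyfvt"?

bdefgijkstvwyy

The rule is to shift every letter 3 places forward in the alphabet (wrapping around), then sort the characters into alphabetical order.
For "dbvpqhgcasyfvt" the result is "bdefgijkstvwyy".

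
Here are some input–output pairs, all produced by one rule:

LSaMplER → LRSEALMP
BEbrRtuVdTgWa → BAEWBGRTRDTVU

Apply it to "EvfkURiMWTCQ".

The pattern: take characters alternately from the front and the back (1st, last, 2nd, 2nd-last, ...), then convert every letter to uppercase.
For "EvfkURiMWTCQ", step one produces "EQvCfTkWUMRi"; step two turns that into "EQVCFTKWUMRI".

EQVCFTKWUMRI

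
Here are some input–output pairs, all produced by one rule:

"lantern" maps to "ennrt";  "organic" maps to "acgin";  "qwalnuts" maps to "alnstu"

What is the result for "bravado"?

aadov

Each output is the input with this applied: delete the first 2 characters, then sort the characters into alphabetical order.
Doing the same to "bravado": "aadov".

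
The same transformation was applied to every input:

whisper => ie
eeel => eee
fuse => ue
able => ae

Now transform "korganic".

Each output is the input with this applied: keep only the vowels.
For "korganic" the result is "oai".

oai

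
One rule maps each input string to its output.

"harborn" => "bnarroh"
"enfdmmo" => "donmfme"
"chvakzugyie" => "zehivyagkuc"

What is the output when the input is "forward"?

wdorraf

What's happening: take characters alternately from the front and the back (1st, last, 2nd, 2nd-last, ...), then swap the first and last characters.
For "forward", step one produces "fdorraw"; step two turns that into "wdorraf".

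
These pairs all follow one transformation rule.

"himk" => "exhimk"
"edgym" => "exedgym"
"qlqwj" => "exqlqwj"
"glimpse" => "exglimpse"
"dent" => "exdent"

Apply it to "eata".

exeata

The rule is to prepend "ex".
For "eata" the result is "exeata".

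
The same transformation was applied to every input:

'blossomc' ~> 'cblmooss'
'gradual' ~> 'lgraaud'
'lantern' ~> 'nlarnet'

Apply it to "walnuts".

swatlun

The pattern: swap the first and last characters, then take characters alternately from the front and the back (1st, last, 2nd, 2nd-last, ...).
For "walnuts", step one produces "salnutw"; step two turns that into "swatlun".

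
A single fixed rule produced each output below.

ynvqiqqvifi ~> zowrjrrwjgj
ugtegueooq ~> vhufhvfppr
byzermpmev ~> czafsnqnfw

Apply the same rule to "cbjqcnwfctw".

The transformation: shift every letter 1 place forward in the alphabet (wrapping around).
On "cbjqcnwfctw" that produces "dckrdoxgdux".

dckrdoxgdux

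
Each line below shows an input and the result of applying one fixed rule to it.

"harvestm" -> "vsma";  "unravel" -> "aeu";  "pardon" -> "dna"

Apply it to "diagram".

gad

The rule is to move the first 2 characters to the end (rotate left by 2), then keep every other character starting from the second (positions 2nd, 4th, 6th, ...).
Starting from "diagram": after the first operation, "agramdi"; after the second, "gad".
(Check on "unravel": → "ravelun" → "aeu" ✓)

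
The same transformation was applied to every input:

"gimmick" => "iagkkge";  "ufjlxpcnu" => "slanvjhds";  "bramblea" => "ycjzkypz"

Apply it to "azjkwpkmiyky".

The transformation: reverse the string, then shift every letter 2 places backward in the alphabet (wrapping around).
Starting from "azjkwpkmiyky": after the first operation, "ykyimkpwkjza"; after the second, "wiwgkinuihxy".

wiwgkinuihxy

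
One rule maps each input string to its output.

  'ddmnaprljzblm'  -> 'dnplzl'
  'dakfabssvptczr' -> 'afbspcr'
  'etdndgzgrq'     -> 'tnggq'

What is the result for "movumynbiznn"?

Each output is the input with this applied: keep every other character starting from the second (positions 2nd, 4th, 6th, ...).
Applying that to "movumynbiznn" gives "ouybzn".

ouybzn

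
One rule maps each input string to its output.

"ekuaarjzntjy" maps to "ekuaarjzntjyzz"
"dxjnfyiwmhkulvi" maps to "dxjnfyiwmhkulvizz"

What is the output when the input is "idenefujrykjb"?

idenefujrykjbzz

The transformation: append "zz".
Applying that to "idenefujrykjb" gives "idenefujrykjbzz".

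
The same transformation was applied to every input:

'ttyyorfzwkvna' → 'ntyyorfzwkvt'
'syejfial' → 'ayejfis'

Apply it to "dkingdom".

okingdd

The rule is to delete the last character, then swap the first and last characters.
Working it through for "dkingdom": intermediate "dkingdo", final "okingdd".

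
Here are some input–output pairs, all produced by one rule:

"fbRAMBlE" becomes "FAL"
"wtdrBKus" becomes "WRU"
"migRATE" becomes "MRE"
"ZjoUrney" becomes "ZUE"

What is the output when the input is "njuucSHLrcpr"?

NUHC

In each case the input is transformed by: keep one character in every 3, starting at position 1 (positions 1st, 4th, 7th, ...), then convert every letter to uppercase.
Doing the same to "njuucSHLrcpr": "NUHC".
(Check on "wtdrBKus": → "wru" → "WRU" ✓)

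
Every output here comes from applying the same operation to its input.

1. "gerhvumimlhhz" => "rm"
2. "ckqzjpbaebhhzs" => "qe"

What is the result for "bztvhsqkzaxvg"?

The rule is to keep every other character starting from the first (positions 1st, 3rd, 5th, ...), then keep one character in every 3, starting at position 2 (positions 2nd, 5th, 8th, ...).
Applying both steps to "bztvhsqkzaxvg": "bthqzxg", then "tz".
(Check on "gerhvumimlhhz": → "grvmmhz" → "rm" ✓)

tz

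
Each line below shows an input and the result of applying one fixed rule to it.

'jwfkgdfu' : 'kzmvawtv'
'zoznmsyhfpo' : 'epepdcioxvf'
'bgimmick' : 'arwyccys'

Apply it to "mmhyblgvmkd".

Each output is the input with this applied: shift every letter 10 places backward in the alphabet (wrapping around), then move the last character to the front.
Applying both steps to "mmhyblgvmkd": "ccxorbwlcat", then "tccxorbwlca".
(Check on "zoznmsyhfpo": → "pepdcioxvfe" → "epepdcioxvf" ✓)

tccxorbwlca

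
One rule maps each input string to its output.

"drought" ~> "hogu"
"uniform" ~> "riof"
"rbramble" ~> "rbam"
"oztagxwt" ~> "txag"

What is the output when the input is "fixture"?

rxut

The rule is to take characters alternately from the front and the back (1st, last, 2nd, 2nd-last, ...), then keep only the last 4 characters.
"fixture" → "feirxut" → "rxut".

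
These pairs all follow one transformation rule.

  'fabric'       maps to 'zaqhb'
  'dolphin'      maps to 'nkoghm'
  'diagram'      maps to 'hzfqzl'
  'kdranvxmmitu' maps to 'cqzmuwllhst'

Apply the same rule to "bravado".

Rule — shift every letter 1 place backward in the alphabet (wrapping around), then delete the first character.
"bravado" → "aqzuzcn" → "qzuzcn".
(Check on "fabric": → "ezaqhb" → "zaqhb" ✓)

qzuzcn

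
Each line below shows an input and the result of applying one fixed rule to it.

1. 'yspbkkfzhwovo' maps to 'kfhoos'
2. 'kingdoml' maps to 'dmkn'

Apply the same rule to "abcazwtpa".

What's happening: move the first 3 characters to the end (rotate left by 3), then keep every other character starting from the second (positions 2nd, 4th, 6th, ...).
"abcazwtpa" → "azwtpaabc" → "ztab".

ztab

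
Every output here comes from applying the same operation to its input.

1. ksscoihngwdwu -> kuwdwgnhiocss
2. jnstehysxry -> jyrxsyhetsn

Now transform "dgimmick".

dkcimmig

The transformation: reverse the string, then move the last character to the front.
For "dgimmick", step one produces "kcimmigd"; step two turns that into "dkcimmig".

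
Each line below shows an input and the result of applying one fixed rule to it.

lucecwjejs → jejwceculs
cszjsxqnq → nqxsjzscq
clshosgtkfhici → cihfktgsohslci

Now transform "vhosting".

nitsohvg

The rule is to reverse the string, then move the first character to the end.
Working it through for "vhosting": intermediate "gnitsohv", final "nitsohvg".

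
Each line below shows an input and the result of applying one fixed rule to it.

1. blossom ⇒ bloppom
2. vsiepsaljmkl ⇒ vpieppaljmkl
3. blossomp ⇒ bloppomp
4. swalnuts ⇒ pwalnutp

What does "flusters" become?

Each output is the input with this applied: replace every "s" with "p".
Doing the same to "flusters": "flupterp".

flupterp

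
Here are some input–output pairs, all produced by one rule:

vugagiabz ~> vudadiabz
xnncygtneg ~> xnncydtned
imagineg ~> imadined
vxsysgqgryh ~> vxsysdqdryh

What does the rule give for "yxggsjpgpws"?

yxddsjpdpws

What's happening: replace every "g" with "d".
Applying that to "yxggsjpgpws" gives "yxddsjpdpws".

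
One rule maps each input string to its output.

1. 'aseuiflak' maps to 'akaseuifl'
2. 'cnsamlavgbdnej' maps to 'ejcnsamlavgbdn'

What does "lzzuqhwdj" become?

djlzzuqhw

Rule — move the last 2 characters to the front (rotate right by 2).
Doing the same to "lzzuqhwdj": "djlzzuqhw".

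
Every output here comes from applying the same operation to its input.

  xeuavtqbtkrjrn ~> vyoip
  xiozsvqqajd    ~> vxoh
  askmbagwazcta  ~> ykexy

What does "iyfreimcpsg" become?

gpkq

The transformation: shift every letter 2 places backward in the alphabet (wrapping around), then keep one character in every 3, starting at position 1 (positions 1st, 4th, 7th, ...).
Applying both steps to "iyfreimcpsg": "gwdpcgkanqe", then "gpkq".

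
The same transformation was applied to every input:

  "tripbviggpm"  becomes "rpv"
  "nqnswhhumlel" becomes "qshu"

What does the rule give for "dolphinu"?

op

In each case the input is transformed by: keep every other character starting from the second (positions 2nd, 4th, 6th, ...), then delete the last 2 characters.
Starting from "dolphinu": after the first operation, "opiu"; after the second, "op".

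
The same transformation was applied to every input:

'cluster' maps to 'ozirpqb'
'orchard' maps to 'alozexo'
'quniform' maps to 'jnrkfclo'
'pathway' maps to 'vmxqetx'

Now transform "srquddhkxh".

eponraaehu

Rule — move the last character to the front, then shift every letter 3 places backward in the alphabet (wrapping around).
On "srquddhkxh": the first step gives "hsrquddhkx", and the second then gives "eponraaehu".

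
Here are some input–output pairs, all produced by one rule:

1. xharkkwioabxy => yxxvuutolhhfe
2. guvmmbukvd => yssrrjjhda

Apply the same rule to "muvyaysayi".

xxvvvsrpjf

The rule is to shift every letter 3 places backward in the alphabet (wrapping around), then sort the characters into reverse alphabetical order.
Working it through for "muvyaysayi": intermediate "jrsvxvpxvf", final "xxvvvsrpjf".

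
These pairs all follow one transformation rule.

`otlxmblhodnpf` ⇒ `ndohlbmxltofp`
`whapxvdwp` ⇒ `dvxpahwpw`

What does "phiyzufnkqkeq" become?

What's happening: move the last 2 characters to the front (rotate right by 2), then reverse the string.
"phiyzufnkqkeq" → "eqphiyzufnkqk" → "kqknfuzyihpqe".

kqknfuzyihpqe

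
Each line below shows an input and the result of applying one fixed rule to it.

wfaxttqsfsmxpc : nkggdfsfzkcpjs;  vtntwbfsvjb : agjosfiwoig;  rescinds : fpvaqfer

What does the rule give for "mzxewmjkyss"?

What's happening: shift every letter 13 places forward in the alphabet (wrapping around) — i.e. ROT13, then move the first 2 characters to the end (rotate left by 2).
For "mzxewmjkyss", step one produces "zmkrjzwxlff"; step two turns that into "krjzwxlffzm".

krjzwxlffzm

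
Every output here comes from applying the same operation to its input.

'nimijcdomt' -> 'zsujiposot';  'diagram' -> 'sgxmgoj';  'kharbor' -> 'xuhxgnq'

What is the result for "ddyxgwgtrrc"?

ixxzmcmdejj

What's happening: shift every letter 6 places forward in the alphabet (wrapping around), then reverse the string.
"ddyxgwgtrrc" → "jjedmcmzxxi" → "ixxzmcmdejj".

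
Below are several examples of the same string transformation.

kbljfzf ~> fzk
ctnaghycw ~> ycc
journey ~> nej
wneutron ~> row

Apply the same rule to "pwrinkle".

klp

The rule is to swap the first and last characters, then keep only the last 3 characters.
Working it through for "pwrinkle": intermediate "ewrinklp", final "klp".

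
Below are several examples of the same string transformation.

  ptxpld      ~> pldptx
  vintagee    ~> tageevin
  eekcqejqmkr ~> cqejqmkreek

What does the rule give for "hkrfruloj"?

frulojhkr

What's happening: move the first 3 characters to the end (rotate left by 3).
"hkrfruloj" → "frulojhkr".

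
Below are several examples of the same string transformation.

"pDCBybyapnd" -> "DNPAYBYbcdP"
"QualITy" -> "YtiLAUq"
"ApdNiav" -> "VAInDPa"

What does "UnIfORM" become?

mroFiNu

Each output is the input with this applied: flip the case of every letter, then reverse the string.
On "UnIfORM": the first step gives "uNiForm", and the second then gives "mroFiNu".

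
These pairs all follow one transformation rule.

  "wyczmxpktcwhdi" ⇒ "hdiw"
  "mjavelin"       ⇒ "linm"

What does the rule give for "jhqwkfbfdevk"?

Rule — move the last 3 characters to the front (rotate right by 3), then keep only the first 4 characters.
Doing the same to "jhqwkfbfdevk": "evkj".

evkj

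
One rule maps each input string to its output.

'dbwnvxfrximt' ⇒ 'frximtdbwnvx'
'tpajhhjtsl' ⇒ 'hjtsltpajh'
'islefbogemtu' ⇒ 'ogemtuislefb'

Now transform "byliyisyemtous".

In each case the input is transformed by: swap the front and back halves of the string.
So "byliyisyemtous" becomes "yemtousbyliyis".

yemtousbyliyis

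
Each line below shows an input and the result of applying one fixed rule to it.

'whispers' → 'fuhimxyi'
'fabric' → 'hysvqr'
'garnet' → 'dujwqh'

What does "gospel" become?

fubwei

Looking at the pairs, the operation is to shift every letter 10 places backward in the alphabet (wrapping around), then swap the front and back halves of the string.
For "gospel", step one produces "weifub"; step two turns that into "fubwei".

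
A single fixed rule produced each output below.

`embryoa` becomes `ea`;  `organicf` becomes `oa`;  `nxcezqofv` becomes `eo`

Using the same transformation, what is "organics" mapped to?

In each case the input is transformed by: keep one character in every 3, starting at position 1 (positions 1st, 4th, 7th, ...), then keep only the vowels.
On "organics" that produces "oa".

oa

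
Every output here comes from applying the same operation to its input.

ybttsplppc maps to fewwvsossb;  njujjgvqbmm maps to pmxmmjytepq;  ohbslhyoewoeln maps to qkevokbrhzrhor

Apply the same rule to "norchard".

grufkduq

The transformation: shift every letter 3 places forward in the alphabet (wrapping around), then swap the first and last characters.
On "norchard": the first step gives "qrufkdug", and the second then gives "grufkduq".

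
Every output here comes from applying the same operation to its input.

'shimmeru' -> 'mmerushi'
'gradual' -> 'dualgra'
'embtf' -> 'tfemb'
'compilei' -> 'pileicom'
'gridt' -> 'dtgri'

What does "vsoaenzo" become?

aenzovso

Rule — move the first 3 characters to the end (rotate left by 3).
Doing the same to "vsoaenzo": "aenzovso".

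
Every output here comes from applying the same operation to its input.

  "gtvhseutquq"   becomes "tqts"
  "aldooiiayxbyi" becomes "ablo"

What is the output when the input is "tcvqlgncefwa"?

The rule is to keep one character in every 3, starting at position 2 (positions 2nd, 5th, 8th, ...), then swap the front and back halves of the string.
"tcvqlgncefwa" → "clcw" → "cwcl".

cwcl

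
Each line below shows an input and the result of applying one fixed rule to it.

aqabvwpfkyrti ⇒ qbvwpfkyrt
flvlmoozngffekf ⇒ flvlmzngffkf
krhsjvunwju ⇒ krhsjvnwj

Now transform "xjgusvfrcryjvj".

xjgsvfrcryjvj

The pattern: remove every vowel.
For "xjgusvfrcryjvj" the result is "xjgsvfrcryjvj".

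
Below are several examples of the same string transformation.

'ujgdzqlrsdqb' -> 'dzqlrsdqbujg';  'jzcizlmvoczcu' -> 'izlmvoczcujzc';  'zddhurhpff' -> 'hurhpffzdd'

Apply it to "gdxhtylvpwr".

What's happening: move the first 3 characters to the end (rotate left by 3).
"gdxhtylvpwr" → "htylvpwrgdx".

htylvpwrgdx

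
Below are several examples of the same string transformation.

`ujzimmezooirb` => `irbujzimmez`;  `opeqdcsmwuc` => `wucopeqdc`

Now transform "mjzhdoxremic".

Rule — move the last 3 characters to the front (rotate right by 3), then delete the last 2 characters.
Working it through for "mjzhdoxremic": intermediate "micmjzhdoxre", final "micmjzhdox".

micmjzhdox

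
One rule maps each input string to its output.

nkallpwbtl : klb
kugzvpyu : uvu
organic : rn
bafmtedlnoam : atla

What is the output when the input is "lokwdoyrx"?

odr

The transformation: keep one character in every 3, starting at position 2 (positions 2nd, 5th, 8th, ...).
Applying that to "lokwdoyrx" gives "odr".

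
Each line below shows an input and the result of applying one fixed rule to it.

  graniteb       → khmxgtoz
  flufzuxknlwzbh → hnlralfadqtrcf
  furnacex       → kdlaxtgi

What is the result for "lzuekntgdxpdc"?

jirfakqtzmjdv

The pattern: move the last 2 characters to the front (rotate right by 2), then shift every letter 6 places forward in the alphabet (wrapping around).
On "lzuekntgdxpdc": the first step gives "dclzuekntgdxp", and the second then gives "jirfakqtzmjdv".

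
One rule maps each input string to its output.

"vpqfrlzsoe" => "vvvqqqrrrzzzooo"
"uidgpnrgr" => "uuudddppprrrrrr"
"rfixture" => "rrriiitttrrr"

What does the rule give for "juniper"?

jjjnnnppprrr

The transformation: keep every other character starting from the first (positions 1st, 3rd, 5th, ...), then repeat every character 3 times.
On "juniper": the first step gives "jnpr", and the second then gives "jjjnnnppprrr".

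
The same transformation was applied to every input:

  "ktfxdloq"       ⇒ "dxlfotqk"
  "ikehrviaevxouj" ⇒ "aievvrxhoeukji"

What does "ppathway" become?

htwaapyp

The pattern: swap the front and back halves of the string, then take characters alternately from the front and the back (1st, last, 2nd, 2nd-last, ...).
"ppathway" → "hwayppat" → "htwaapyp".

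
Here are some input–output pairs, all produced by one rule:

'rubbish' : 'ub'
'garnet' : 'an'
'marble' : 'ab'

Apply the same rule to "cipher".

In each case the input is transformed by: keep every other character starting from the second (positions 2nd, 4th, 6th, ...), then delete the last character.
On "cipher": the first step gives "ihr", and the second then gives "ih".

ih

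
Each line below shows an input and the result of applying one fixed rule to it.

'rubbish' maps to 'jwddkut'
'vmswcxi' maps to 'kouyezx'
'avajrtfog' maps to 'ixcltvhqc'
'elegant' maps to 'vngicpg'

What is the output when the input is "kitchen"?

pkvejgm

Each output is the input with this applied: swap the first and last characters, then shift every letter 2 places forward in the alphabet (wrapping around).
Applying both steps to "kitchen": "nitchek", then "pkvejgm".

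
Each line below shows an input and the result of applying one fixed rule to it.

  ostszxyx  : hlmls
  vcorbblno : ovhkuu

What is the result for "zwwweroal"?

spppxk

The pattern: delete the last 3 characters, then shift every letter 7 places backward in the alphabet (wrapping around).
On "zwwweroal": the first step gives "zwwwer", and the second then gives "spppxk".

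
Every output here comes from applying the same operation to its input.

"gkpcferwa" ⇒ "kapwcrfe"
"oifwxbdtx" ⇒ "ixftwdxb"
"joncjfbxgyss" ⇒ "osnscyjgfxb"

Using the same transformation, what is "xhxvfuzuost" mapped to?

htxsvofuuz

In each case the input is transformed by: delete the first character, then take characters alternately from the front and the back (1st, last, 2nd, 2nd-last, ...).
Starting from "xhxvfuzuost": after the first operation, "hxvfuzuost"; after the second, "htxsvofuuz".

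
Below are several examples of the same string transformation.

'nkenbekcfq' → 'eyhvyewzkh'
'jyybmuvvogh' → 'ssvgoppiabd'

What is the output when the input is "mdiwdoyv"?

xcqxispg

Looking at the pairs, the operation is to shift every letter 6 places backward in the alphabet (wrapping around), then move the first character to the end.
On "mdiwdoyv": the first step gives "gxcqxisp", and the second then gives "xcqxispg".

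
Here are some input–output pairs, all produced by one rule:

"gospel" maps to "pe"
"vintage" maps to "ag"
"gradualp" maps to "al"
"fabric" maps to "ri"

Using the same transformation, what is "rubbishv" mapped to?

The pattern: move the last character to the front, then keep only the last 2 characters.
On "rubbishv": the first step gives "vrubbish", and the second then gives "sh".

sh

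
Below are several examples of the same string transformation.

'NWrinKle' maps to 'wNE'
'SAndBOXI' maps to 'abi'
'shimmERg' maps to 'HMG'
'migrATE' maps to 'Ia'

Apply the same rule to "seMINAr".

Looking at the pairs, the operation is to flip the case of every letter, then keep one character in every 3, starting at position 2 (positions 2nd, 5th, 8th, ...).
"seMINAr" → "SEminaR" → "En".

En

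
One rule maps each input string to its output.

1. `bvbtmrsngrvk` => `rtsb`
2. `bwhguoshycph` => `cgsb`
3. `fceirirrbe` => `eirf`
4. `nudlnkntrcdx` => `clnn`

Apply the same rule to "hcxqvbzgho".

oqzh

What's happening: keep one character in every 3, starting at position 1 (positions 1st, 4th, 7th, ...), then swap the first and last characters.
Working it through for "hcxqvbzgho": intermediate "hqzo", final "oqzh".
(Check on "fceirirrbe": → "fire" → "eirf" ✓)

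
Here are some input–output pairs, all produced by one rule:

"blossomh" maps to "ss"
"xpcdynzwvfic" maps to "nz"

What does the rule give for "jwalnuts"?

ln

What's happening: take characters alternately from the front and the back (1st, last, 2nd, 2nd-last, ...), then keep only the last 2 characters.
For "jwalnuts", step one produces "jswtauln"; step two turns that into "ln".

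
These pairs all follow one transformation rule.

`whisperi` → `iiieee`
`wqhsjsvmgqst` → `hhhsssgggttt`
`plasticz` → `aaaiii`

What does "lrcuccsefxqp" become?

ccccccfffppp

Looking at the pairs, the operation is to keep one character in every 3, starting at position 3 (positions 3rd, 6th, 9th, ...), then repeat every character 3 times.
On "lrcuccsefxqp" that produces "ccccccfffppp".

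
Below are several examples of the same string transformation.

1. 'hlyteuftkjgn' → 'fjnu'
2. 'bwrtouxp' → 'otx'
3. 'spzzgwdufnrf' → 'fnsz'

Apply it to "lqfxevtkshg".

In each case the input is transformed by: sort the characters into alphabetical order, then keep one character in every 3, starting at position 2 (positions 2nd, 5th, 8th, ...).
For "lqfxevtkshg", step one produces "efghklqstvx"; step two turns that into "fksx".

fksx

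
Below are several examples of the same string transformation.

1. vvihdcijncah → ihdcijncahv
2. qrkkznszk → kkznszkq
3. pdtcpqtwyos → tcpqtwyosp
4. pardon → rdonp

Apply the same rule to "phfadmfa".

fadmfap

The rule is to move the first 2 characters to the end (rotate left by 2), then delete the last character.
On "phfadmfa": the first step gives "fadmfaph", and the second then gives "fadmfap".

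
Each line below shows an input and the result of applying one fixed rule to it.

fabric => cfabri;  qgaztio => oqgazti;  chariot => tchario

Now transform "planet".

The pattern: move the last character to the front.
Applying that to "planet" gives "tplane".

tplane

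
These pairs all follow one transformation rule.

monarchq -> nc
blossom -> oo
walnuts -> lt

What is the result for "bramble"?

Each output is the input with this applied: keep one character in every 3, starting at position 3 (positions 3rd, 6th, 9th, ...).
For "bramble" the result is "al".

al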